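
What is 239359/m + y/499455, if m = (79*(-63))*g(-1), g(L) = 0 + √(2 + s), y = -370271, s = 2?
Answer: -1244795221/50217930 ≈ -24.788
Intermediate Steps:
g(L) = 2 (g(L) = 0 + √(2 + 2) = 0 + √4 = 0 + 2 = 2)
m = -9954 (m = (79*(-63))*2 = -4977*2 = -9954)
239359/m + y/499455 = 239359/(-9954) - 370271/499455 = 239359*(-1/9954) - 370271*1/499455 = -239359/9954 - 33661/45405 = -1244795221/50217930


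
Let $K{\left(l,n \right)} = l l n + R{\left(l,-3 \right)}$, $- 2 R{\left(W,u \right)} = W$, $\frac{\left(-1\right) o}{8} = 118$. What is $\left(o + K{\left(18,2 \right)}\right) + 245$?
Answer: $-60$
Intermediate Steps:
$o = -944$ ($o = \left(-8\right) 118 = -944$)
$R{\left(W,u \right)} = - \frac{W}{2}$
$K{\left(l,n \right)} = - \frac{l}{2} + n l^{2}$ ($K{\left(l,n \right)} = l l n - \frac{l}{2} = l^{2} n - \frac{l}{2} = n l^{2} - \frac{l}{2} = - \frac{l}{2} + n l^{2}$)
$\left(o + K{\left(18,2 \right)}\right) + 245 = \left(-944 + 18 \left(- \frac{1}{2} + 18 \cdot 2\right)\right) + 245 = \left(-944 + 18 \left(- \frac{1}{2} + 36\right)\right) + 245 = \left(-944 + 18 \cdot \frac{71}{2}\right) + 245 = \left(-944 + 639\right) + 245 = -305 + 245 = -60$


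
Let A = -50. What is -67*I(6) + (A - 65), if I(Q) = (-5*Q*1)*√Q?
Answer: -115 + 2010*√6 ≈ 4808.5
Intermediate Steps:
I(Q) = -5*Q^(3/2) (I(Q) = (-5*Q)*√Q = -5*Q^(3/2))
-67*I(6) + (A - 65) = -(-335)*6^(3/2) + (-50 - 65) = -(-335)*6*√6 - 115 = -(-2010)*√6 - 115 = 2010*√6 - 115 = -115 + 2010*√6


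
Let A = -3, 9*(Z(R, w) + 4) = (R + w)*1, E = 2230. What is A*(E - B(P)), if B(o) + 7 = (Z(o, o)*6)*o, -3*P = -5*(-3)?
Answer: -6251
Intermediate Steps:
P = -5 (P = -(-5)*(-3)/3 = -1/3*15 = -5)
Z(R, w) = -4 + R/9 + w/9 (Z(R, w) = -4 + ((R + w)*1)/9 = -4 + (R + w)/9 = -4 + (R/9 + w/9) = -4 + R/9 + w/9)
B(o) = -7 + o*(-24 + 4*o/3) (B(o) = -7 + ((-4 + o/9 + o/9)*6)*o = -7 + ((-4 + 2*o/9)*6)*o = -7 + (-24 + 4*o/3)*o = -7 + o*(-24 + 4*o/3))
A*(E - B(P)) = -3*(2230 - (-7 + (4/3)*(-5)*(-18 - 5))) = -3*(2230 - (-7 + (4/3)*(-5)*(-23))) = -3*(2230 - (-7 + 460/3)) = -3*(2230 - 1*439/3) = -3*(2230 - 439/3) = -3*6251/3 = -6251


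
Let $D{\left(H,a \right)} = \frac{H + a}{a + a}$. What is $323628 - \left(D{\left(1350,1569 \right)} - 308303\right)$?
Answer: $\frac{660998853}{1046} \approx 6.3193 \cdot 10^{5}$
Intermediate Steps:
$D{\left(H,a \right)} = \frac{H + a}{2 a}$
$323628 - \left(D{\left(1350,1569 \right)} - 308303\right) = 323628 - \left(\frac{1350 + 1569}{2 \cdot 1569} - 308303\right) = 323628 - \left(\frac{1}{2} \cdot \frac{1}{1569} \cdot 2919 - 308303\right) = 323628 - \left(\frac{973}{1046} - 308303\right) = 323628 - - \frac{322483965}{1046} = 323628 + \frac{322483965}{1046} = \frac{660998853}{1046}$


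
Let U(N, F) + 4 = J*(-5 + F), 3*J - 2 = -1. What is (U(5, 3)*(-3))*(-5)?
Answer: -70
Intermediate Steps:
J = 1/3 (J = 2/3 + (1/3)*(-1) = 2/3 - 1/3 = 1/3 ≈ 0.33333)
U(N, F) = -17/3 + F/3 (U(N, F) = -4 + (-5 + F)/3 = -4 + (-5/3 + F/3) = -17/3 + F/3)
(U(5, 3)*(-3))*(-5) = ((-17/3 + (1/3)*3)*(-3))*(-5) = ((-17/3 + 1)*(-3))*(-5) = -14/3*(-3)*(-5) = 14*(-5) = -70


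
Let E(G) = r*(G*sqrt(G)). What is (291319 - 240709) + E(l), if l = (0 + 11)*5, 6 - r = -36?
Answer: 50610 + 2310*sqrt(55) ≈ 67741.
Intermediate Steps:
r = 42 (r = 6 - 1*(-36) = 6 + 36 = 42)
l = 55 (l = 11*5 = 55)
E(G) = 42*G**(3/2) (E(G) = 42*(G*sqrt(G)) = 42*G**(3/2))
(291319 - 240709) + E(l) = (291319 - 240709) + 42*55**(3/2) = 50610 + 42*(55*sqrt(55)) = 50610 + 2310*sqrt(55)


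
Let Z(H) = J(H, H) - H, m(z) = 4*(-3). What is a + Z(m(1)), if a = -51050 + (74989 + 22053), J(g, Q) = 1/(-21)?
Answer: 966083/21 ≈ 46004.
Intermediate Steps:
m(z) = -12
J(g, Q) = -1/21
Z(H) = -1/21 - H
a = 45992 (a = -51050 + 97042 = 45992)
a + Z(m(1)) = 45992 + (-1/21 - 1*(-12)) = 45992 + (-1/21 + 12) = 45992 + 251/21 = 966083/21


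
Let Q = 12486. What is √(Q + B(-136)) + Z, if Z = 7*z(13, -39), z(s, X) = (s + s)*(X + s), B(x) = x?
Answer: -4732 + 5*√494 ≈ -4620.9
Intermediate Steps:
z(s, X) = 2*s*(X + s) (z(s, X) = (2*s)*(X + s) = 2*s*(X + s))
Z = -4732 (Z = 7*(2*13*(-39 + 13)) = 7*(2*13*(-26)) = 7*(-676) = -4732)
√(Q + B(-136)) + Z = √(12486 - 136) - 4732 = √12350 - 4732 = 5*√494 - 4732 = -4732 + 5*√494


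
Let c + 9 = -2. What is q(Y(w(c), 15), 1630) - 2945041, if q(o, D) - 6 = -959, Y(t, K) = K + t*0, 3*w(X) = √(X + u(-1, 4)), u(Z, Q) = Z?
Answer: -2945994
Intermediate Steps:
c = -11 (c = -9 - 2 = -11)
w(X) = √(-1 + X)/3 (w(X) = √(X - 1)/3 = √(-1 + X)/3)
Y(t, K) = K (Y(t, K) = K + 0 = K)
q(o, D) = -953 (q(o, D) = 6 - 959 = -953)
q(Y(w(c), 15), 1630) - 2945041 = -953 - 2945041 = -2945994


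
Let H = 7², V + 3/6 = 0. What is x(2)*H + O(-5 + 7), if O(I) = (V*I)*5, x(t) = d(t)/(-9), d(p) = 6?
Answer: -113/3 ≈ -37.667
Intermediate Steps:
V = -½ (V = -½ + 0 = -½ ≈ -0.50000)
x(t) = -⅔ (x(t) = 6/(-9) = 6*(-⅑) = -⅔)
O(I) = -5*I/2 (O(I) = -I/2*5 = -5*I/2)
H = 49
x(2)*H + O(-5 + 7) = -⅔*49 - 5*(-5 + 7)/2 = -98/3 - 5/2*2 = -98/3 - 5 = -113/3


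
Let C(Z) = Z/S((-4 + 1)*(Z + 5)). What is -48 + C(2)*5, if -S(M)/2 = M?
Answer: -1003/21 ≈ -47.762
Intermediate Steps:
S(M) = -2*M
C(Z) = Z/(30 + 6*Z) (C(Z) = Z/((-2*(-4 + 1)*(Z + 5))) = Z/((-(-6)*(5 + Z))) = Z/((-2*(-15 - 3*Z))) = Z/(30 + 6*Z))
-48 + C(2)*5 = -48 + ((⅙)*2/(5 + 2))*5 = -48 + ((⅙)*2/7)*5 = -48 + ((⅙)*2*(⅐))*5 = -48 + (1/21)*5 = -48 + 5/21 = -1003/21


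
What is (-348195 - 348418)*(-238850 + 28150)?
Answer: 146776359100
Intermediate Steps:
(-348195 - 348418)*(-238850 + 28150) = -696613*(-210700) = 146776359100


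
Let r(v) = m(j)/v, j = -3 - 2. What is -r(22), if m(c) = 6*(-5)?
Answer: 15/11 ≈ 1.3636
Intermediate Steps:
j = -5
m(c) = -30
r(v) = -30/v
-r(22) = -(-30)/22 = -1*(-15/11) = 15/11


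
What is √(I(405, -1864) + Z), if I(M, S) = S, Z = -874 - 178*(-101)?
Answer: 2*√3810 ≈ 123.45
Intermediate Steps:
Z = 17104 (Z = -874 + 17978 = 17104)
√(I(405, -1864) + Z) = √(-1864 + 17104) = √15240 = 2*√3810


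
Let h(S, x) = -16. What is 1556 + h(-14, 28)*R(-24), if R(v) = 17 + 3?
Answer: 1236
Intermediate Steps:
R(v) = 20
1556 + h(-14, 28)*R(-24) = 1556 - 16*20 = 1556 - 320 = 1236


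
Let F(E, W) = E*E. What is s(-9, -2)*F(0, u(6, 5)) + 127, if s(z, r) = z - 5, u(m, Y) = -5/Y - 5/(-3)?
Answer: 127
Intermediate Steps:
u(m, Y) = 5/3 - 5/Y (u(m, Y) = -5/Y - 5*(-⅓) = -5/Y + 5/3 = 5/3 - 5/Y)
s(z, r) = -5 + z
F(E, W) = E²
s(-9, -2)*F(0, u(6, 5)) + 127 = (-5 - 9)*0² + 127 = -14*0 + 127 = 0 + 127 = 127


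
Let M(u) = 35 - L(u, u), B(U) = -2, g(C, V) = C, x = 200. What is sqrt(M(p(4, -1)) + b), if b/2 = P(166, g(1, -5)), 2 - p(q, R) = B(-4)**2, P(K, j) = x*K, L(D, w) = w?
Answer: sqrt(66437) ≈ 257.75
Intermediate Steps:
P(K, j) = 200*K
p(q, R) = -2 (p(q, R) = 2 - 1*(-2)**2 = 2 - 1*4 = 2 - 4 = -2)
b = 66400 (b = 2*(200*166) = 2*33200 = 66400)
M(u) = 35 - u
sqrt(M(p(4, -1)) + b) = sqrt((35 - 1*(-2)) + 66400) = sqrt((35 + 2) + 66400) = sqrt(37 + 66400) = sqrt(66437)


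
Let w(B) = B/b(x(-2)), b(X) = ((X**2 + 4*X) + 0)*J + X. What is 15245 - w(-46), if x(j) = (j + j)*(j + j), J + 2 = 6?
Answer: 9878783/648 ≈ 15245.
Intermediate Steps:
J = 4 (J = -2 + 6 = 4)
x(j) = 4*j**2 (x(j) = (2*j)*(2*j) = 4*j**2)
b(X) = 4*X**2 + 17*X (b(X) = ((X**2 + 4*X) + 0)*4 + X = (X**2 + 4*X)*4 + X = (4*X**2 + 16*X) + X = 4*X**2 + 17*X)
w(B) = B/1296 (w(B) = B/(((4*(-2)**2)*(17 + 4*(4*(-2)**2)))) = B/(((4*4)*(17 + 4*(4*4)))) = B/((16*(17 + 4*16))) = B/((16*(17 + 64))) = B/((16*81)) = B/1296)
15245 - w(-46) = 15245 - (-46)/1296 = 15245 - 1*(-23/648) = 15245 + 23/648 = 9878783/648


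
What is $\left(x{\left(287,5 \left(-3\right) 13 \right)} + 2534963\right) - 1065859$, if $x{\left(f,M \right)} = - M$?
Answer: $1469299$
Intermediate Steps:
$\left(x{\left(287,5 \left(-3\right) 13 \right)} + 2534963\right) - 1065859 = \left(- 5 \left(-3\right) 13 + 2534963\right) - 1065859 = \left(- \left(-15\right) 13 + 2534963\right) - 1065859 = \left(\left(-1\right) \left(-195\right) + 2534963\right) - 1065859 = \left(195 + 2534963\right) - 1065859 = 2535158 - 1065859 = 1469299$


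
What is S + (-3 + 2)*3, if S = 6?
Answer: 3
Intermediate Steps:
S + (-3 + 2)*3 = 6 + (-3 + 2)*3 = 6 - 1*3 = 6 - 3 = 3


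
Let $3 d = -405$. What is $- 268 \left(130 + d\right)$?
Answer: $1340$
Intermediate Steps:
$d = -135$ ($d = \frac{1}{3} \left(-405\right) = -135$)
$- 268 \left(130 + d\right) = - 268 \left(130 - 135\right) = \left(-268\right) \left(-5\right) = 1340$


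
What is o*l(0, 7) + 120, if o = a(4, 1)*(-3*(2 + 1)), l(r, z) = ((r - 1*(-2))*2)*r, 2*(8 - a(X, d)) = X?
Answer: 120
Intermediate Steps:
a(X, d) = 8 - X/2
l(r, z) = r*(4 + 2*r) (l(r, z) = ((r + 2)*2)*r = ((2 + r)*2)*r = (4 + 2*r)*r = r*(4 + 2*r))
o = -54 (o = (8 - ½*4)*(-3*(2 + 1)) = (8 - 2)*(-3*3) = 6*(-9) = -54)
o*l(0, 7) + 120 = -108*0*(2 + 0) + 120 = -108*0*2 + 120 = -54*0 + 120 = 0 + 120 = 120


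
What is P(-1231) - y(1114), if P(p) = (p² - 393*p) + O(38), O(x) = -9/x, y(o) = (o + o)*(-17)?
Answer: 77406751/38 ≈ 2.0370e+6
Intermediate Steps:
y(o) = -34*o (y(o) = (2*o)*(-17) = -34*o)
P(p) = -9/38 + p² - 393*p (P(p) = (p² - 393*p) - 9/38 = -9/38 + p² - 393*p)
P(-1231) - y(1114) = (-9/38 + (-1231)² - 393*(-1231)) - (-34)*1114 = (-9/38 + 1515361 + 483783) - 1*(-37876) = 75967463/38 + 37876 = 77406751/38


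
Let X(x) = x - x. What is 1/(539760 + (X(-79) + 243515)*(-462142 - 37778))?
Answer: -1/121737479040 ≈ -8.2144e-12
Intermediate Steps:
X(x) = 0
1/(539760 + (X(-79) + 243515)*(-462142 - 37778)) = 1/(539760 + (0 + 243515)*(-462142 - 37778)) = 1/(539760 + 243515*(-499920)) = 1/(539760 - 121738018800) = 1/(-121737479040) = -1/121737479040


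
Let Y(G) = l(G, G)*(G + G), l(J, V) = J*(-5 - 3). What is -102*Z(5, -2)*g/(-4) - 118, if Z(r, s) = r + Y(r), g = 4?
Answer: -40408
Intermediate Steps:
l(J, V) = -8*J (l(J, V) = J*(-8) = -8*J)
Y(G) = -16*G² (Y(G) = (-8*G)*(G + G) = (-8*G)*(2*G) = -16*G²)
Z(r, s) = r - 16*r²
-102*Z(5, -2)*g/(-4) - 118 = -102*5*(1 - 16*5)*4/(-4) - 118 = -102*5*(1 - 80)*4*(-¼) - 118 = -102*5*(-79)*(-1) - 118 = -(-40290)*(-1) - 118 = -102*395 - 118 = -40290 - 118 = -40408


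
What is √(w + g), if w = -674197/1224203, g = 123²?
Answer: √22672598239236970/1224203 ≈ 123.00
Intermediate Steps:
g = 15129
w = -674197/1224203 (w = -674197*1/1224203 = -674197/1224203 ≈ -0.55072)
√(w + g) = √(-674197/1224203 + 15129) = √(18520292990/1224203) = √22672598239236970/1224203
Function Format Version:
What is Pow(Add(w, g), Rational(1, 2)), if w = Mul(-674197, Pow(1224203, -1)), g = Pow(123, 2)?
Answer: Mul(Rational(1, 1224203), Pow(22672598239236970, Rational(1, 2))) ≈ 123.00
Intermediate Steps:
g = 15129
w = Rational(-674197, 1224203) (w = Mul(-674197, Rational(1, 1224203)) = Rational(-674197, 1224203) ≈ -0.55072)
Pow(Add(w, g), Rational(1, 2)) = Pow(Add(Rational(-674197, 1224203), 15129), Rational(1, 2)) = Pow(Rational(18520292990, 1224203), Rational(1, 2)) = Mul(Rational(1, 1224203), Pow(22672598239236970, Rational(1, 2)))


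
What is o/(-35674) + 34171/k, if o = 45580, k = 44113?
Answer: -395827143/786843581 ≈ -0.50306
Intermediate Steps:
o/(-35674) + 34171/k = 45580/(-35674) + 34171/44113 = 45580*(-1/35674) + 34171*(1/44113) = -22790/17837 + 34171/44113 = -395827143/786843581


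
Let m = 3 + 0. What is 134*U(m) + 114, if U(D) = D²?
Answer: 1320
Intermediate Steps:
m = 3
134*U(m) + 114 = 134*3² + 114 = 134*9 + 114 = 1206 + 114 = 1320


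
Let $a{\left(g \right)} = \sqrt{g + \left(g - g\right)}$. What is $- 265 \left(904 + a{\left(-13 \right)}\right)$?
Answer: $-239560 - 265 i \sqrt{13} \approx -2.3956 \cdot 10^{5} - 955.47 i$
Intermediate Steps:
$a{\left(g \right)} = \sqrt{g}$ ($a{\left(g \right)} = \sqrt{g + 0} = \sqrt{g}$)
$- 265 \left(904 + a{\left(-13 \right)}\right) = - 265 \left(904 + \sqrt{-13}\right) = - 265 \left(904 + i \sqrt{13}\right) = -239560 - 265 i \sqrt{13}$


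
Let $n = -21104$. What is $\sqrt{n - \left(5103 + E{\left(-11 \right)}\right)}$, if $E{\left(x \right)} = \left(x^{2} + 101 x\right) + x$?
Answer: $i \sqrt{25206} \approx 158.76 i$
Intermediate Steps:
$E{\left(x \right)} = x^{2} + 102 x$
$\sqrt{n - \left(5103 + E{\left(-11 \right)}\right)} = \sqrt{-21104 - \left(5103 - 11 \left(102 - 11\right)\right)} = \sqrt{-21104 - \left(5103 - 1001\right)} = \sqrt{-21104 - 4102} = \sqrt{-25206} = i \sqrt{25206}$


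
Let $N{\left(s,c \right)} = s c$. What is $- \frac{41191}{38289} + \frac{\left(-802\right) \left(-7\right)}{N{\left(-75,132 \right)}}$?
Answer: $- \frac{103790891}{63176850} \approx -1.6429$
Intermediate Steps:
$N{\left(s,c \right)} = c s$
$- \frac{41191}{38289} + \frac{\left(-802\right) \left(-7\right)}{N{\left(-75,132 \right)}} = - \frac{41191}{38289} + \frac{\left(-802\right) \left(-7\right)}{132 \left(-75\right)} = \left(-41191\right) \frac{1}{38289} + \frac{5614}{-9900} = - \frac{41191}{38289} + 5614 \left(- \frac{1}{9900}\right) = - \frac{41191}{38289} - \frac{2807}{4950} = - \frac{103790891}{63176850}$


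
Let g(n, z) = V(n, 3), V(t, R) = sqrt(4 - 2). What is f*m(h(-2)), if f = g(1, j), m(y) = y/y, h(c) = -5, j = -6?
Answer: sqrt(2) ≈ 1.4142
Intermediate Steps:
V(t, R) = sqrt(2)
g(n, z) = sqrt(2)
m(y) = 1
f = sqrt(2) ≈ 1.4142
f*m(h(-2)) = sqrt(2)*1 = sqrt(2)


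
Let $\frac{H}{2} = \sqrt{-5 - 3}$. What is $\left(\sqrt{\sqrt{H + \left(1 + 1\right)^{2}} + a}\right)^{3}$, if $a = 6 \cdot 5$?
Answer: $2 \sqrt{2} \left(15 + \sqrt{1 + i \sqrt{2}}\right)^{\frac{3}{2}} \approx 183.79 + 10.322 i$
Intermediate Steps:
$H = 4 i \sqrt{2}$ ($H = 2 \sqrt{-5 - 3} = 2 \sqrt{-8} = 2 \cdot 2 i \sqrt{2} = 4 i \sqrt{2} \approx 5.6569 i$)
$a = 30$
$\left(\sqrt{\sqrt{H + \left(1 + 1\right)^{2}} + a}\right)^{3} = \left(\sqrt{\sqrt{4 i \sqrt{2} + \left(1 + 1\right)^{2}} + 30}\right)^{3} = \left(\sqrt{\sqrt{4 i \sqrt{2} + 2^{2}} + 30}\right)^{3} = \left(\sqrt{\sqrt{4 i \sqrt{2} + 4} + 30}\right)^{3} = \left(\sqrt{\sqrt{4 + 4 i \sqrt{2}} + 30}\right)^{3} = \left(\sqrt{30 + \sqrt{4 + 4 i \sqrt{2}}}\right)^{3} = \left(30 + \sqrt{4 + 4 i \sqrt{2}}\right)^{\frac{3}{2}}$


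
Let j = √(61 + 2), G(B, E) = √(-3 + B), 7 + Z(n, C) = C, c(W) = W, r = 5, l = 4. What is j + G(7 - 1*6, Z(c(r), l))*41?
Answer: 3*√7 + 41*I*√2 ≈ 7.9373 + 57.983*I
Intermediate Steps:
Z(n, C) = -7 + C
j = 3*√7 (j = √63 = 3*√7 ≈ 7.9373)
j + G(7 - 1*6, Z(c(r), l))*41 = 3*√7 + √(-3 + (7 - 1*6))*41 = 3*√7 + √(-3 + (7 - 6))*41 = 3*√7 + √(-3 + 1)*41 = 3*√7 + √(-2)*41 = 3*√7 + (I*√2)*41 = 3*√7 + 41*I*√2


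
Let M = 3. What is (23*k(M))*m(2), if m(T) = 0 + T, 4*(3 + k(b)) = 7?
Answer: -115/2 ≈ -57.500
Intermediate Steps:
k(b) = -5/4 (k(b) = -3 + (¼)*7 = -3 + 7/4 = -5/4)
m(T) = T
(23*k(M))*m(2) = (23*(-5/4))*2 = -115/4*2 = -115/2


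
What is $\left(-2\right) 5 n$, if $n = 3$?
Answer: $-30$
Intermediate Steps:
$\left(-2\right) 5 n = \left(-2\right) 5 \cdot 3 = \left(-10\right) 3 = -30$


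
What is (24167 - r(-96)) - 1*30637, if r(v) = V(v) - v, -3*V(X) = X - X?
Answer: -6566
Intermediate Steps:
V(X) = 0 (V(X) = -(X - X)/3 = -⅓*0 = 0)
r(v) = -v (r(v) = 0 - v = -v)
(24167 - r(-96)) - 1*30637 = (24167 - (-1)*(-96)) - 1*30637 = (24167 - 1*96) - 30637 = (24167 - 96) - 30637 = 24071 - 30637 = -6566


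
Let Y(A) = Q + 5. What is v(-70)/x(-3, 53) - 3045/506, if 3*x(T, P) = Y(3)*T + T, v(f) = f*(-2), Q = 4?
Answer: -10129/506 ≈ -20.018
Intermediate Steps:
Y(A) = 9 (Y(A) = 4 + 5 = 9)
v(f) = -2*f
x(T, P) = 10*T/3 (x(T, P) = (9*T + T)/3 = (10*T)/3 = 10*T/3)
v(-70)/x(-3, 53) - 3045/506 = (-2*(-70))/(((10/3)*(-3))) - 3045/506 = 140/(-10) - 3045*1/506 = 140*(-⅒) - 3045/506 = -14 - 3045/506 = -10129/506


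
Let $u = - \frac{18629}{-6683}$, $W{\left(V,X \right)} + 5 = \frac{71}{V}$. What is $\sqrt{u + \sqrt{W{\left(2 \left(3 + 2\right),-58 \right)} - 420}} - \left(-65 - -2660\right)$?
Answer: $-2595 + \frac{\sqrt{12449760700 + 446624890 i \sqrt{41790}}}{66830} \approx -2591.6 + 2.987 i$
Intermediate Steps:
$W{\left(V,X \right)} = -5 + \frac{71}{V}$
$u = \frac{18629}{6683}$ ($u = \left(-18629\right) \left(- \frac{1}{6683}\right) = \frac{18629}{6683} \approx 2.7875$)
$\sqrt{u + \sqrt{W{\left(2 \left(3 + 2\right),-58 \right)} - 420}} - \left(-65 - -2660\right) = \sqrt{\frac{18629}{6683} + \sqrt{\left(-5 + \frac{71}{2 \left(3 + 2\right)}\right) - 420}} - \left(-65 - -2660\right) = \sqrt{\frac{18629}{6683} + \sqrt{\left(-5 + \frac{71}{2 \cdot 5}\right) - 420}} - \left(-65 + 2660\right) = \sqrt{\frac{18629}{6683} + \sqrt{\left(-5 + \frac{71}{10}\right) - 420}} - 2595 = \sqrt{\frac{18629}{6683} + \sqrt{\frac{21}{10} - 420}} - 2595 = \sqrt{\frac{18629}{6683} + \sqrt{- \frac{4179}{10}}} - 2595 = \sqrt{\frac{18629}{6683} + \frac{i \sqrt{41790}}{10}} - 2595 = -2595 + \sqrt{\frac{18629}{6683} + \frac{i \sqrt{41790}}{10}}$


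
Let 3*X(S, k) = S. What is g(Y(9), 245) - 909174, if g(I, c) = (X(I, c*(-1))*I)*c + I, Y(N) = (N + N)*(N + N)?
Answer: 7664190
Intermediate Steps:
Y(N) = 4*N² (Y(N) = (2*N)*(2*N) = 4*N²)
X(S, k) = S/3
g(I, c) = I + c*I²/3 (g(I, c) = ((I/3)*I)*c + I = (I²/3)*c + I = c*I²/3 + I = I + c*I²/3)
g(Y(9), 245) - 909174 = (4*9²)*(3 + (4*9²)*245)/3 - 909174 = (4*81)*(3 + (4*81)*245)/3 - 909174 = (⅓)*324*(3 + 324*245) - 909174 = (⅓)*324*(3 + 79380) - 909174 = (⅓)*324*79383 - 909174 = 8573364 - 909174 = 7664190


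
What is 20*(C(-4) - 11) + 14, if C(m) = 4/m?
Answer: -226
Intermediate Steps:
20*(C(-4) - 11) + 14 = 20*(4/(-4) - 11) + 14 = 20*(4*(-¼) - 11) + 14 = 20*(-1 - 11) + 14 = 20*(-12) + 14 = -240 + 14 = -226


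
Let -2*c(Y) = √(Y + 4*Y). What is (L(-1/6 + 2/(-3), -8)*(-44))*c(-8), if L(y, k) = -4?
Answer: -176*I*√10 ≈ -556.56*I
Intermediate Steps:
c(Y) = -√5*√Y/2 (c(Y) = -√(Y + 4*Y)/2 = -√5*√Y/2)
(L(-1/6 + 2/(-3), -8)*(-44))*c(-8) = (-4*(-44))*(-√5*√(-8)/2) = 176*(-√5*2*I*√2/2) = 176*(-I*√10) = -176*I*√10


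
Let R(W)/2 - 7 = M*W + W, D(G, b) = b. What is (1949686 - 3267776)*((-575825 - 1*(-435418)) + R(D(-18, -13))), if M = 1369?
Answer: 232000975170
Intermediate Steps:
R(W) = 14 + 2740*W (R(W) = 14 + 2*(1369*W + W) = 14 + 2*(1370*W) = 14 + 2740*W)
(1949686 - 3267776)*((-575825 - 1*(-435418)) + R(D(-18, -13))) = (1949686 - 3267776)*((-575825 - 1*(-435418)) + (14 + 2740*(-13))) = -1318090*((-575825 + 435418) + (14 - 35620)) = -1318090*(-140407 - 35606) = -1318090*(-176013) = 232000975170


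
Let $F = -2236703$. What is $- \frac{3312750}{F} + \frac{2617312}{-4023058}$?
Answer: $\frac{533802556226}{642741849841} \approx 0.83051$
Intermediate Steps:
$- \frac{3312750}{F} + \frac{2617312}{-4023058} = - \frac{3312750}{-2236703} + \frac{2617312}{-4023058} = \left(-3312750\right) \left(- \frac{1}{2236703}\right) + 2617312 \left(- \frac{1}{4023058}\right) = \frac{473250}{319529} - \frac{1308656}{2011529} = \frac{533802556226}{642741849841}$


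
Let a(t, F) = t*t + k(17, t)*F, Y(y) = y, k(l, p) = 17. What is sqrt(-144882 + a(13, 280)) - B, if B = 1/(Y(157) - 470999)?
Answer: 1/470842 + I*sqrt(139953) ≈ 2.1239e-6 + 374.1*I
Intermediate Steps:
a(t, F) = t**2 + 17*F (a(t, F) = t*t + 17*F = t**2 + 17*F)
B = -1/470842 (B = 1/(157 - 470999) = 1/(-470842) = -1/470842 ≈ -2.1239e-6)
sqrt(-144882 + a(13, 280)) - B = sqrt(-144882 + (13**2 + 17*280)) - 1*(-1/470842) = sqrt(-144882 + (169 + 4760)) + 1/470842 = sqrt(-144882 + 4929) + 1/470842 = sqrt(-139953) + 1/470842 = I*sqrt(139953) + 1/470842 = 1/470842 + I*sqrt(139953)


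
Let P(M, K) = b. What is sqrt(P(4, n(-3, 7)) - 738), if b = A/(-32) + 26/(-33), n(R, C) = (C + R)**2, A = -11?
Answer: I*sqrt(51466602)/264 ≈ 27.174*I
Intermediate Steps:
b = -469/1056 (b = -11/(-32) + 26/(-33) = -11*(-1/32) + 26*(-1/33) = 11/32 - 26/33 = -469/1056 ≈ -0.44413)
P(M, K) = -469/1056
sqrt(P(4, n(-3, 7)) - 738) = sqrt(-469/1056 - 738) = sqrt(-779797/1056) = I*sqrt(51466602)/264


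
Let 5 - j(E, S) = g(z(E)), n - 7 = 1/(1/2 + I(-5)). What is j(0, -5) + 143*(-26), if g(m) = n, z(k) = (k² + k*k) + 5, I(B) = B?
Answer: -33478/9 ≈ -3719.8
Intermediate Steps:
z(k) = 5 + 2*k² (z(k) = (k² + k²) + 5 = 2*k² + 5 = 5 + 2*k²)
n = 61/9 (n = 7 + 1/(1/2 - 5) = 7 + 1/(½ - 5) = 7 + 1/(-9/2) = 7 - 2/9 = 61/9 ≈ 6.7778)
g(m) = 61/9
j(E, S) = -16/9 (j(E, S) = 5 - 1*61/9 = 5 - 61/9 = -16/9)
j(0, -5) + 143*(-26) = -16/9 + 143*(-26) = -16/9 - 3718 = -33478/9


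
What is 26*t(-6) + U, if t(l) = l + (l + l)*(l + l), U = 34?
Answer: 3622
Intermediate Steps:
t(l) = l + 4*l² (t(l) = l + (2*l)*(2*l) = l + 4*l²)
26*t(-6) + U = 26*(-6*(1 + 4*(-6))) + 34 = 26*(-6*(1 - 24)) + 34 = 26*(-6*(-23)) + 34 = 26*138 + 34 = 3588 + 34 = 3622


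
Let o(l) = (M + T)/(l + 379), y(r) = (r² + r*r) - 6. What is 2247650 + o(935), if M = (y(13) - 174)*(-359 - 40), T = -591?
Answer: 984449489/438 ≈ 2.2476e+6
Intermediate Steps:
y(r) = -6 + 2*r² (y(r) = (r² + r²) - 6 = 2*r² - 6 = -6 + 2*r²)
M = -63042 (M = ((-6 + 2*13²) - 174)*(-359 - 40) = ((-6 + 2*169) - 174)*(-399) = ((-6 + 338) - 174)*(-399) = (332 - 174)*(-399) = 158*(-399) = -63042)
o(l) = -63633/(379 + l) (o(l) = (-63042 - 591)/(l + 379) = -63633/(379 + l))
2247650 + o(935) = 2247650 - 63633/(379 + 935) = 2247650 - 63633/1314 = 2247650 - 63633*1/1314 = 2247650 - 21211/438 = 984449489/438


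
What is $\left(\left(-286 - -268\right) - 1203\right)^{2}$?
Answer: $1490841$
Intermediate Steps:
$\left(\left(-286 - -268\right) - 1203\right)^{2} = \left(\left(-286 + \left(-47 + 315\right)\right) - 1203\right)^{2} = \left(\left(-286 + 268\right) - 1203\right)^{2} = \left(-18 - 1203\right)^{2} = \left(-1221\right)^{2} = 1490841$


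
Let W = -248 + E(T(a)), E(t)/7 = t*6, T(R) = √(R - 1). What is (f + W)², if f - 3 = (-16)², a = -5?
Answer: -10463 + 924*I*√6 ≈ -10463.0 + 2263.3*I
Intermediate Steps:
T(R) = √(-1 + R)
f = 259 (f = 3 + (-16)² = 3 + 256 = 259)
E(t) = 42*t (E(t) = 7*(t*6) = 7*(6*t) = 42*t)
W = -248 + 42*I*√6 (W = -248 + 42*√(-1 - 5) = -248 + 42*√(-6) = -248 + 42*(I*√6) = -248 + 42*I*√6 ≈ -248.0 + 102.88*I)
(f + W)² = (259 + (-248 + 42*I*√6))² = (11 + 42*I*√6)²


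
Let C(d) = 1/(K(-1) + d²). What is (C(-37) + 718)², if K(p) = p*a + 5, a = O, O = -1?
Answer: 974664537001/1890625 ≈ 5.1553e+5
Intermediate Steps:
a = -1
K(p) = 5 - p (K(p) = p*(-1) + 5 = -p + 5 = 5 - p)
C(d) = 1/(6 + d²) (C(d) = 1/((5 - 1*(-1)) + d²) = 1/((5 + 1) + d²) = 1/(6 + d²))
(C(-37) + 718)² = (1/(6 + (-37)²) + 718)² = (1/(6 + 1369) + 718)² = (1/1375 + 718)² = (987251/1375)² = 974664537001/1890625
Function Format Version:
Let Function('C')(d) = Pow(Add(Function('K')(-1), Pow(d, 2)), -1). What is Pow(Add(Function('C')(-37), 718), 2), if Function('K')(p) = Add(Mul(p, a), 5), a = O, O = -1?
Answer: Rational(974664537001, 1890625) ≈ 5.1553e+5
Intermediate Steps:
a = -1
Function('K')(p) = Add(5, Mul(-1, p)) (Function('K')(p) = Add(Mul(p, -1), 5) = Add(Mul(-1, p), 5) = Add(5, Mul(-1, p)))
Function('C')(d) = Pow(Add(6, Pow(d, 2)), -1) (Function('C')(d) = Pow(Add(Add(5, Mul(-1, -1)), Pow(d, 2)), -1) = Pow(Add(Add(5, 1), Pow(d, 2)), -1) = Pow(Add(6, Pow(d, 2)), -1))
Pow(Add(Function('C')(-37), 718), 2) = Pow(Add(Pow(Add(6, Pow(-37, 2)), -1), 718), 2) = Pow(Add(Pow(Add(6, 1369), -1), 718), 2) = Pow(Add(Pow(1375, -1), 718), 2) = Pow(Add(Rational(1, 1375), 718), 2) = Pow(Rational(987251, 1375), 2) = Rational(974664537001, 1890625)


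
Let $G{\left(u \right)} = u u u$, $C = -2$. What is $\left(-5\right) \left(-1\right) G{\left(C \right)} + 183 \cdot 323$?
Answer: $59069$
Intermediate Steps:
$G{\left(u \right)} = u^{3}$ ($G{\left(u \right)} = u^{2} u = u^{3}$)
$\left(-5\right) \left(-1\right) G{\left(C \right)} + 183 \cdot 323 = \left(-5\right) \left(-1\right) \left(-2\right)^{3} + 183 \cdot 323 = 5 \left(-8\right) + 59109 = -40 + 59109 = 59069$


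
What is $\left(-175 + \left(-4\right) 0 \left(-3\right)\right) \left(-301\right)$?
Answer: $52675$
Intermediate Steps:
$\left(-175 + \left(-4\right) 0 \left(-3\right)\right) \left(-301\right) = \left(-175 + 0 \left(-3\right)\right) \left(-301\right) = \left(-175 + 0\right) \left(-301\right) = \left(-175\right) \left(-301\right) = 52675$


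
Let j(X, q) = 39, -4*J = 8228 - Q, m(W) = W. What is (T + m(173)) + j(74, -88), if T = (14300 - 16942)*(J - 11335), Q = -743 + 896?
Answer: 70561639/2 ≈ 3.5281e+7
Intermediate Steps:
Q = 153
J = -8075/4 (J = -(8228 - 1*153)/4 = -(8228 - 153)/4 = -¼*8075 = -8075/4 ≈ -2018.8)
T = 70561215/2 (T = (14300 - 16942)*(-8075/4 - 11335) = -2642*(-53415/4) = 70561215/2 ≈ 3.5281e+7)
(T + m(173)) + j(74, -88) = (70561215/2 + 173) + 39 = 70561561/2 + 39 = 70561639/2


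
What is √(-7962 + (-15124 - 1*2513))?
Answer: I*√25599 ≈ 160.0*I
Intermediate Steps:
√(-7962 + (-15124 - 1*2513)) = √(-7962 + (-15124 - 2513)) = √(-7962 - 17637) = √(-25599) = I*√25599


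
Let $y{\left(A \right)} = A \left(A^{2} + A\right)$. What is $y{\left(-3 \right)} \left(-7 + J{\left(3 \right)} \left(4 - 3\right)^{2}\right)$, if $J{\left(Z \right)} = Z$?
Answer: $72$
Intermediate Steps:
$y{\left(A \right)} = A \left(A + A^{2}\right)$
$y{\left(-3 \right)} \left(-7 + J{\left(3 \right)} \left(4 - 3\right)^{2}\right) = \left(-3\right)^{2} \left(1 - 3\right) \left(-7 + 3 \left(4 - 3\right)^{2}\right) = 9 \left(-2\right) \left(-7 + 3 \cdot 1^{2}\right) = - 18 \left(-7 + 3 \cdot 1\right) = - 18 \left(-7 + 3\right) = \left(-18\right) \left(-4\right) = 72$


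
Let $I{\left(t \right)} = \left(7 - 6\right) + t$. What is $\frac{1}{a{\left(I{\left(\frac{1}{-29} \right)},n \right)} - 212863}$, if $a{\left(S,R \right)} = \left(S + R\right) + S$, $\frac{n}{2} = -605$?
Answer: $- \frac{29}{6208061} \approx -4.6713 \cdot 10^{-6}$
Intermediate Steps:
$I{\left(t \right)} = 1 + t$
$n = -1210$ ($n = 2 \left(-605\right) = -1210$)
$a{\left(S,R \right)} = R + 2 S$ ($a{\left(S,R \right)} = \left(R + S\right) + S = R + 2 S$)
$\frac{1}{a{\left(I{\left(\frac{1}{-29} \right)},n \right)} - 212863} = \frac{1}{\left(-1210 + 2 \left(1 + \frac{1}{-29}\right)\right) - 212863} = \frac{1}{\left(-1210 + 2 \left(1 - \frac{1}{29}\right)\right) - 212863} = \frac{1}{\left(-1210 + 2 \cdot \frac{28}{29}\right) - 212863} = \frac{1}{\left(-1210 + \frac{56}{29}\right) - 212863} = \frac{1}{- \frac{35034}{29} - 212863} = \frac{1}{- \frac{6208061}{29}} = - \frac{29}{6208061}$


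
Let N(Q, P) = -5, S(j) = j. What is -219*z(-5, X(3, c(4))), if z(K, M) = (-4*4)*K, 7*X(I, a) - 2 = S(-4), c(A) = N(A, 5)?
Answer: -17520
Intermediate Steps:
c(A) = -5
X(I, a) = -2/7 (X(I, a) = 2/7 + (⅐)*(-4) = 2/7 - 4/7 = -2/7)
z(K, M) = -16*K
-219*z(-5, X(3, c(4))) = -(-3504)*(-5) = -219*80 = -17520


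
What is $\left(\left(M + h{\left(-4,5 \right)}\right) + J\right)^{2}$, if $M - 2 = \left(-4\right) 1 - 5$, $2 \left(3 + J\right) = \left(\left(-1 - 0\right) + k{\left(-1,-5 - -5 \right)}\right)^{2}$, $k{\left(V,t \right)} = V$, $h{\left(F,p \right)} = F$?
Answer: $144$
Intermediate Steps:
$J = -1$ ($J = -3 + \frac{\left(\left(-1 - 0\right) - 1\right)^{2}}{2} = -3 + \frac{\left(\left(-1 + 0\right) - 1\right)^{2}}{2} = -3 + \frac{\left(-1 - 1\right)^{2}}{2} = -3 + \frac{\left(-2\right)^{2}}{2} = -3 + \frac{1}{2} \cdot 4 = -3 + 2 = -1$)
$M = -7$ ($M = 2 - 9 = -7$)
$\left(\left(M + h{\left(-4,5 \right)}\right) + J\right)^{2} = \left(\left(-7 - 4\right) - 1\right)^{2} = \left(-11 - 1\right)^{2} = \left(-12\right)^{2} = 144$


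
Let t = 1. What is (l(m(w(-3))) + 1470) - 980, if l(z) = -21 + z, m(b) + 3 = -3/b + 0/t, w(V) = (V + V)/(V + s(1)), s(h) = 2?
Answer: 931/2 ≈ 465.50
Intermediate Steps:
w(V) = 2*V/(2 + V) (w(V) = (V + V)/(V + 2) = (2*V)/(2 + V) = 2*V/(2 + V))
m(b) = -3 - 3/b (m(b) = -3 + (-3/b + 0/1) = -3 + (-3/b + 0*1) = -3 + (-3/b + 0) = -3 - 3/b)
(l(m(w(-3))) + 1470) - 980 = ((-21 + (-3 - 3/(2*(-3)/(2 - 3)))) + 1470) - 980 = ((-21 + (-3 - 3/(2*(-3)/(-1)))) + 1470) - 980 = ((-21 + (-3 - 3/(2*(-3)*(-1)))) + 1470) - 980 = ((-21 + (-3 - 3/6)) + 1470) - 980 = ((-21 + (-3 - 3*1/6)) + 1470) - 980 = ((-21 + (-3 - 1/2)) + 1470) - 980 = ((-21 - 7/2) + 1470) - 980 = (-49/2 + 1470) - 980 = 2891/2 - 980 = 931/2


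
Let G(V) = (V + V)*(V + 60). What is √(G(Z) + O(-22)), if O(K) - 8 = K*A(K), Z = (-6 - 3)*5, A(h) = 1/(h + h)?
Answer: I*√5366/2 ≈ 36.626*I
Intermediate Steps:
A(h) = 1/(2*h)
Z = -45 (Z = -9*5 = -45)
O(K) = 17/2 (O(K) = 8 + K*(1/(2*K)) = 8 + ½ = 17/2)
G(V) = 2*V*(60 + V) (G(V) = (2*V)*(60 + V) = 2*V*(60 + V))
√(G(Z) + O(-22)) = √(2*(-45)*(60 - 45) + 17/2) = √(2*(-45)*15 + 17/2) = √(-1350 + 17/2) = √(-2683/2) = I*√5366/2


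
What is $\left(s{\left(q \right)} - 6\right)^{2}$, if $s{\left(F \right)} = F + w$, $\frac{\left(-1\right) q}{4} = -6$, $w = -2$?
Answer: $256$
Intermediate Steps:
$q = 24$ ($q = \left(-4\right) \left(-6\right) = 24$)
$s{\left(F \right)} = -2 + F$ ($s{\left(F \right)} = F - 2 = -2 + F$)
$\left(s{\left(q \right)} - 6\right)^{2} = \left(\left(-2 + 24\right) - 6\right)^{2} = \left(22 - 6\right)^{2} = 16^{2} = 256$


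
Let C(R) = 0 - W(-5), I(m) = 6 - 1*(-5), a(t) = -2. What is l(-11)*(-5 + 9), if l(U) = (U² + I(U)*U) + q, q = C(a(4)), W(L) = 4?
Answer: -16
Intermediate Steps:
I(m) = 11 (I(m) = 6 + 5 = 11)
C(R) = -4 (C(R) = 0 - 1*4 = 0 - 4 = -4)
q = -4
l(U) = -4 + U² + 11*U (l(U) = (U² + 11*U) - 4 = -4 + U² + 11*U)
l(-11)*(-5 + 9) = (-4 + (-11)² + 11*(-11))*(-5 + 9) = (-4 + 121 - 121)*4 = -4*4 = -16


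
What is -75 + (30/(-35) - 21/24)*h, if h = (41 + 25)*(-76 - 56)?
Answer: 105108/7 ≈ 15015.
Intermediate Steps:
h = -8712 (h = 66*(-132) = -8712)
-75 + (30/(-35) - 21/24)*h = -75 + (30/(-35) - 21/24)*(-8712) = -75 + (30*(-1/35) - 21*1/24)*(-8712) = -75 + (-6/7 - 7/8)*(-8712) = -75 - 97/56*(-8712) = -75 + 105633/7 = 105108/7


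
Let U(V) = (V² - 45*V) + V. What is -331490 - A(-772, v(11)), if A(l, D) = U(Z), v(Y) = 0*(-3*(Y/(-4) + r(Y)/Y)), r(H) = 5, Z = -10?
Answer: -332030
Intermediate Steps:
U(V) = V² - 44*V
v(Y) = 0 (v(Y) = 0*(-3*(Y/(-4) + 5/Y)) = 0*(-3*(Y*(-¼) + 5/Y)) = 0*(-3*(-Y/4 + 5/Y)) = 0*(-3*(5/Y - Y/4)) = 0*(-15/Y + 3*Y/4) = 0)
A(l, D) = 540 (A(l, D) = -10*(-44 - 10) = -10*(-54) = 540)
-331490 - A(-772, v(11)) = -331490 - 1*540 = -331490 - 540 = -332030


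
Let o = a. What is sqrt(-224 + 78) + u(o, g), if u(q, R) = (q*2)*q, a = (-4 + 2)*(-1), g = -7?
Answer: 8 + I*sqrt(146) ≈ 8.0 + 12.083*I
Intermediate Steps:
a = 2 (a = -2*(-1) = 2)
o = 2
u(q, R) = 2*q**2 (u(q, R) = (2*q)*q = 2*q**2)
sqrt(-224 + 78) + u(o, g) = sqrt(-224 + 78) + 2*2**2 = sqrt(-146) + 2*4 = I*sqrt(146) + 8 = 8 + I*sqrt(146)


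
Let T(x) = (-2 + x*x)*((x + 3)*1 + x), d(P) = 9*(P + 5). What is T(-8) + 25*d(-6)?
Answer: -1031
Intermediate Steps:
d(P) = 45 + 9*P (d(P) = 9*(5 + P) = 45 + 9*P)
T(x) = (-2 + x²)*(3 + 2*x) (T(x) = (-2 + x²)*((3 + x)*1 + x) = (-2 + x²)*((3 + x) + x) = (-2 + x²)*(3 + 2*x))
T(-8) + 25*d(-6) = (-6 - 4*(-8) + 2*(-8)³ + 3*(-8)²) + 25*(45 + 9*(-6)) = (-6 + 32 + 2*(-512) + 3*64) + 25*(45 - 54) = (-6 + 32 - 1024 + 192) + 25*(-9) = -806 - 225 = -1031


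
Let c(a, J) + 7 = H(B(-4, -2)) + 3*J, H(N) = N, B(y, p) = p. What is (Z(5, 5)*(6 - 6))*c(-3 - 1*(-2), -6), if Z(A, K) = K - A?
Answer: 0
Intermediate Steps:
c(a, J) = -9 + 3*J (c(a, J) = -7 + (-2 + 3*J) = -9 + 3*J)
(Z(5, 5)*(6 - 6))*c(-3 - 1*(-2), -6) = ((5 - 1*5)*(6 - 6))*(-9 + 3*(-6)) = ((5 - 5)*0)*(-9 - 18) = (0*0)*(-27) = 0*(-27) = 0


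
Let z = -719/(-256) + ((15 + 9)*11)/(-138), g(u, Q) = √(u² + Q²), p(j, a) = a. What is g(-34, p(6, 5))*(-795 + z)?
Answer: -4675687*√1181/5888 ≈ -27290.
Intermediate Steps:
g(u, Q) = √(Q² + u²)
z = 5273/5888 (z = -719*(-1/256) + (24*11)*(-1/138) = 719/256 + 264*(-1/138) = 719/256 - 44/23 = 5273/5888 ≈ 0.89555)
g(-34, p(6, 5))*(-795 + z) = √(5² + (-34)²)*(-795 + 5273/5888) = √(25 + 1156)*(-4675687/5888) = √1181*(-4675687/5888) = -4675687*√1181/5888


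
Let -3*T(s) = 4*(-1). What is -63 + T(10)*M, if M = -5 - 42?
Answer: -377/3 ≈ -125.67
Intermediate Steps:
T(s) = 4/3 (T(s) = -4*(-1)/3 = -⅓*(-4) = 4/3)
M = -47
-63 + T(10)*M = -63 + (4/3)*(-47) = -63 - 188/3 = -377/3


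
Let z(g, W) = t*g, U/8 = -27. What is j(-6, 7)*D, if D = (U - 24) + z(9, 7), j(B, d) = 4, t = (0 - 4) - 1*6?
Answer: -1320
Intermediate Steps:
U = -216 (U = 8*(-27) = -216)
t = -10 (t = -4 - 6 = -10)
z(g, W) = -10*g
D = -330 (D = (-216 - 24) - 10*9 = -240 - 90 = -330)
j(-6, 7)*D = 4*(-330) = -1320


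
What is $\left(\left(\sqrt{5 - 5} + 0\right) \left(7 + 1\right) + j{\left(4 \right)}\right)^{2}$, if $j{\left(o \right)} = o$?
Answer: $16$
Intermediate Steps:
$\left(\left(\sqrt{5 - 5} + 0\right) \left(7 + 1\right) + j{\left(4 \right)}\right)^{2} = \left(\left(\sqrt{5 - 5} + 0\right) \left(7 + 1\right) + 4\right)^{2} = \left(\left(\sqrt{0} + 0\right) 8 + 4\right)^{2} = \left(\left(0 + 0\right) 8 + 4\right)^{2} = \left(0 \cdot 8 + 4\right)^{2} = \left(0 + 4\right)^{2} = 4^{2} = 16$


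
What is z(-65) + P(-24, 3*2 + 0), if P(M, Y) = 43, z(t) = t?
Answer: -22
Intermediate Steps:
z(-65) + P(-24, 3*2 + 0) = -65 + 43 = -22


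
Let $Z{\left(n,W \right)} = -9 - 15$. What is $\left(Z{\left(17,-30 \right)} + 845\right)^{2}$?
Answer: $674041$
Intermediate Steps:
$Z{\left(n,W \right)} = -24$
$\left(Z{\left(17,-30 \right)} + 845\right)^{2} = \left(-24 + 845\right)^{2} = 821^{2} = 674041$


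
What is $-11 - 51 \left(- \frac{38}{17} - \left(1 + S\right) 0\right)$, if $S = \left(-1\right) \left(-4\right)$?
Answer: $103$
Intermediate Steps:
$S = 4$
$-11 - 51 \left(- \frac{38}{17} - \left(1 + S\right) 0\right) = -11 - 51 \left(- \frac{38}{17} - \left(1 + 4\right) 0\right) = -11 - 51 \left(\left(-38\right) \frac{1}{17} - 5 \cdot 0\right) = -11 - 51 \left(- \frac{38}{17} - 0\right) = -11 - 51 \left(- \frac{38}{17} + 0\right) = -11 - -114 = -11 + 114 = 103$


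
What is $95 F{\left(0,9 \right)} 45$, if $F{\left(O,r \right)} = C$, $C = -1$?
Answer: $-4275$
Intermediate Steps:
$F{\left(O,r \right)} = -1$
$95 F{\left(0,9 \right)} 45 = 95 \left(-1\right) 45 = \left(-95\right) 45 = -4275$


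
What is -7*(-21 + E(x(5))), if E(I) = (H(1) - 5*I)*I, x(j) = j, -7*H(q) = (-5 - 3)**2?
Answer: 1342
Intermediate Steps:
H(q) = -64/7 (H(q) = -(-5 - 3)**2/7 = -1/7*(-8)**2 = -1/7*64 = -64/7)
E(I) = I*(-64/7 - 5*I) (E(I) = (-64/7 - 5*I)*I = I*(-64/7 - 5*I))
-7*(-21 + E(x(5))) = -7*(-21 - 1/7*5*(64 + 35*5)) = -7*(-21 - 1/7*5*(64 + 175)) = -7*(-21 - 1/7*5*239) = -7*(-21 - 1195/7) = -7*(-1342/7) = 1342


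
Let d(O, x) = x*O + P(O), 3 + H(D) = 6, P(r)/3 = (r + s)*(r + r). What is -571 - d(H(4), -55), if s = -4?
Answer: -388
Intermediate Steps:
P(r) = 6*r*(-4 + r) (P(r) = 3*((r - 4)*(r + r)) = 3*((-4 + r)*(2*r)) = 3*(2*r*(-4 + r)) = 6*r*(-4 + r))
H(D) = 3 (H(D) = -3 + 6 = 3)
d(O, x) = O*x + 6*O*(-4 + O) (d(O, x) = x*O + 6*O*(-4 + O) = O*x + 6*O*(-4 + O))
-571 - d(H(4), -55) = -571 - 3*(-24 - 55 + 6*3) = -571 - 3*(-24 - 55 + 18) = -571 - 3*(-61) = -571 - 1*(-183) = -571 + 183 = -388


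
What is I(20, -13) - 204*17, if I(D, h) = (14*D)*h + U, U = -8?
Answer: -7116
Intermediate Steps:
I(D, h) = -8 + 14*D*h (I(D, h) = (14*D)*h - 8 = 14*D*h - 8 = -8 + 14*D*h)
I(20, -13) - 204*17 = (-8 + 14*20*(-13)) - 204*17 = (-8 - 3640) - 3468 = -3648 - 3468 = -7116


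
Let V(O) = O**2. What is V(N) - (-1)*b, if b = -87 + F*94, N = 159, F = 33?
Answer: 28296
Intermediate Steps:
b = 3015 (b = -87 + 33*94 = -87 + 3102 = 3015)
V(N) - (-1)*b = 159**2 - (-1)*3015 = 25281 - 1*(-3015) = 25281 + 3015 = 28296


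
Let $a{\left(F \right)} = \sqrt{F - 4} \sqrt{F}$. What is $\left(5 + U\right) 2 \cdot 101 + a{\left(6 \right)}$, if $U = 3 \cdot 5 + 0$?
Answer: $4040 + 2 \sqrt{3} \approx 4043.5$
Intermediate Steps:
$U = 15$ ($U = 15 + 0 = 15$)
$a{\left(F \right)} = \sqrt{F} \sqrt{-4 + F}$ ($a{\left(F \right)} = \sqrt{-4 + F} \sqrt{F} = \sqrt{F} \sqrt{-4 + F}$)
$\left(5 + U\right) 2 \cdot 101 + a{\left(6 \right)} = \left(5 + 15\right) 2 \cdot 101 + \sqrt{6} \sqrt{-4 + 6} = 20 \cdot 2 \cdot 101 + \sqrt{6} \sqrt{2} = 40 \cdot 101 + 2 \sqrt{3} = 4040 + 2 \sqrt{3}$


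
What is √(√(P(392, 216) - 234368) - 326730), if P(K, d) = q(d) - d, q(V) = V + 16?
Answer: √(-326730 + 4*I*√14647) ≈ 0.423 + 571.6*I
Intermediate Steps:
q(V) = 16 + V
P(K, d) = 16 (P(K, d) = (16 + d) - d = 16)
√(√(P(392, 216) - 234368) - 326730) = √(√(16 - 234368) - 326730) = √(√(-234352) - 326730) = √(4*I*√14647 - 326730) = √(-326730 + 4*I*√14647)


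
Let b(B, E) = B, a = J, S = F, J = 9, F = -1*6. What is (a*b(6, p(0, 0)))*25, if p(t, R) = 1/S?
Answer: 1350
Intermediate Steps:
F = -6
S = -6
p(t, R) = -1/6 (p(t, R) = 1/(-6) = -1/6)
a = 9
(a*b(6, p(0, 0)))*25 = (9*6)*25 = 54*25 = 1350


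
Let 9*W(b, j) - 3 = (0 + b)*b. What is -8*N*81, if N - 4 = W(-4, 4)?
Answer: -3960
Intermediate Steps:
W(b, j) = ⅓ + b²/9 (W(b, j) = ⅓ + ((0 + b)*b)/9 = ⅓ + (b*b)/9 = ⅓ + b²/9)
N = 55/9 (N = 4 + (⅓ + (⅑)*(-4)²) = 4 + (⅓ + (⅑)*16) = 4 + (⅓ + 16/9) = 4 + 19/9 = 55/9 ≈ 6.1111)
-8*N*81 = -8*55/9*81 = -440/9*81 = -3960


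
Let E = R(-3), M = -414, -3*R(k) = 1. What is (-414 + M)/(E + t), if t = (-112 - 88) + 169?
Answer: 1242/47 ≈ 26.426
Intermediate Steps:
R(k) = -⅓ (R(k) = -⅓*1 = -⅓)
E = -⅓ ≈ -0.33333
t = -31 (t = -200 + 169 = -31)
(-414 + M)/(E + t) = (-414 - 414)/(-⅓ - 31) = -828/(-94/3) = -828*(-3/94) = 1242/47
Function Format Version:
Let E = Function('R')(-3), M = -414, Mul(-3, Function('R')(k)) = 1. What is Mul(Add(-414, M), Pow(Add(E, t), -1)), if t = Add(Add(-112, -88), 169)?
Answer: Rational(1242, 47) ≈ 26.426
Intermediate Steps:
Function('R')(k) = Rational(-1, 3) (Function('R')(k) = Mul(Rational(-1, 3), 1) = Rational(-1, 3))
E = Rational(-1, 3) ≈ -0.33333
t = -31 (t = Add(-200, 169) = -31)
Mul(Add(-414, M), Pow(Add(E, t), -1)) = Mul(Add(-414, -414), Pow(Add(Rational(-1, 3), -31), -1)) = Mul(-828, Pow(Rational(-94, 3), -1)) = Mul(-828, Rational(-3, 94)) = Rational(1242, 47)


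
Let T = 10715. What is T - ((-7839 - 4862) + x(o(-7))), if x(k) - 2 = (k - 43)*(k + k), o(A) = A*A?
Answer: 22826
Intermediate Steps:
o(A) = A**2
x(k) = 2 + 2*k*(-43 + k) (x(k) = 2 + (k - 43)*(k + k) = 2 + (-43 + k)*(2*k) = 2 + 2*k*(-43 + k))
T - ((-7839 - 4862) + x(o(-7))) = 10715 - ((-7839 - 4862) + (2 - 86*(-7)**2 + 2*((-7)**2)**2)) = 10715 - (-12701 + (2 - 86*49 + 2*49**2)) = 10715 - (-12701 + (2 - 4214 + 2*2401)) = 10715 - (-12701 + (2 - 4214 + 4802)) = 10715 - (-12701 + 590) = 10715 - 1*(-12111) = 10715 + 12111 = 22826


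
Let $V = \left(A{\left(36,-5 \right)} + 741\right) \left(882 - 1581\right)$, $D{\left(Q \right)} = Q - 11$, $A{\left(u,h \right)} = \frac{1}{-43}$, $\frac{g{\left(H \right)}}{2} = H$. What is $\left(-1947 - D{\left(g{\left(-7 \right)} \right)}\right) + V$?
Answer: $- \frac{22354184}{43} \approx -5.1986 \cdot 10^{5}$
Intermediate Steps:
$g{\left(H \right)} = 2 H$
$A{\left(u,h \right)} = - \frac{1}{43}$
$D{\left(Q \right)} = -11 + Q$
$V = - \frac{22271538}{43}$ ($V = \left(- \frac{1}{43} + 741\right) \left(882 - 1581\right) = \frac{31862}{43} \left(-699\right) = - \frac{22271538}{43} \approx -5.1794 \cdot 10^{5}$)
$\left(-1947 - D{\left(g{\left(-7 \right)} \right)}\right) + V = \left(-1947 - \left(-11 + 2 \left(-7\right)\right)\right) - \frac{22271538}{43} = \left(-1947 - \left(-11 - 14\right)\right) - \frac{22271538}{43} = \left(-1947 - -25\right) - \frac{22271538}{43} = \left(-1947 + 25\right) - \frac{22271538}{43} = -1922 - \frac{22271538}{43} = - \frac{22354184}{43}$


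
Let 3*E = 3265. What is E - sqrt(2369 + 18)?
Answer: 3265/3 - sqrt(2387) ≈ 1039.5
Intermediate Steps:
E = 3265/3 (E = (1/3)*3265 = 3265/3 ≈ 1088.3)
E - sqrt(2369 + 18) = 3265/3 - sqrt(2369 + 18) = 3265/3 - sqrt(2387)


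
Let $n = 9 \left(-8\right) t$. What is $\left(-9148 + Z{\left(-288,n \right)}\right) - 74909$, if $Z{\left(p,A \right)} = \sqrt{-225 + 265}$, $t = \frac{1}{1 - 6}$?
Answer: $-84057 + 2 \sqrt{10} \approx -84051.0$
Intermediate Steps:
$t = - \frac{1}{5}$ ($t = \frac{1}{-5} = - \frac{1}{5} \approx -0.2$)
$n = \frac{72}{5}$ ($n = 9 \left(-8\right) \left(- \frac{1}{5}\right) = \left(-72\right) \left(- \frac{1}{5}\right) = \frac{72}{5} \approx 14.4$)
$Z{\left(p,A \right)} = 2 \sqrt{10}$ ($Z{\left(p,A \right)} = \sqrt{40} = 2 \sqrt{10}$)
$\left(-9148 + Z{\left(-288,n \right)}\right) - 74909 = \left(-9148 + 2 \sqrt{10}\right) - 74909 = -84057 + 2 \sqrt{10}$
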